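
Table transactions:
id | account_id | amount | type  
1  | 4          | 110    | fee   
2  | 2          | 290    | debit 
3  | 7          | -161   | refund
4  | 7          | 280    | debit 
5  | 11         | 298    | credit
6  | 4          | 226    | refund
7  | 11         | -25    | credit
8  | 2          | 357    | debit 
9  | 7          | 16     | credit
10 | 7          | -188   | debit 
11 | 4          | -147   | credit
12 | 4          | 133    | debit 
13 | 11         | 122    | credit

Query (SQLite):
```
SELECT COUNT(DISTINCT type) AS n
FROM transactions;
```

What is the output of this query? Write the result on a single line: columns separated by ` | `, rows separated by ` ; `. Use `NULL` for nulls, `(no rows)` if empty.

Count distinct non-NULL type values.

4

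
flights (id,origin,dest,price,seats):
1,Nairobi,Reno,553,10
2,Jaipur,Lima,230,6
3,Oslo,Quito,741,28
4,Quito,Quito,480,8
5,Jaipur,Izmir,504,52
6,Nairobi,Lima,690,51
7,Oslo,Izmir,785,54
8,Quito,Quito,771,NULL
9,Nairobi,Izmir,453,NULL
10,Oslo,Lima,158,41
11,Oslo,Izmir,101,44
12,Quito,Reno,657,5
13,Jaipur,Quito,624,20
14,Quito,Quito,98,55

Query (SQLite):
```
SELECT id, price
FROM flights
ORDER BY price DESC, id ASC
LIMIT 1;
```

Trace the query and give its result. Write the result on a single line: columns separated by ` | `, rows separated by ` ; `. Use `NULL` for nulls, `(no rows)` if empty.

Sort by price desc, tiebreak id asc: (785, id=7), (771, id=8), (741, id=3), (690, id=6) …. Take first 1.

7 | 785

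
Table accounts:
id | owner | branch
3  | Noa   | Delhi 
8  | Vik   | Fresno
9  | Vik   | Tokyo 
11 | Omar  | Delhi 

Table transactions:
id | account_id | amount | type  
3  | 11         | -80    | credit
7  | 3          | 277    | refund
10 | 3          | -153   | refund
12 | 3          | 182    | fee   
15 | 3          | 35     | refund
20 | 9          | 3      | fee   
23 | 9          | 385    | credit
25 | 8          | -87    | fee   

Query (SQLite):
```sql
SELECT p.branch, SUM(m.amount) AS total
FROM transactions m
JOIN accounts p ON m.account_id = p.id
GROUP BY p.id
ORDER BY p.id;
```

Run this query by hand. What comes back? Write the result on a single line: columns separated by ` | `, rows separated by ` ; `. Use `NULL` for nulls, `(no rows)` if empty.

Join each transactions row to its accounts via account_id.
Group joined rows by accounts.id; compute SUM(m.amount) per group.
  3: ids {7, 10, 12, 15} → SUM(m.amount)=341
  8: ids {25} → SUM(m.amount)=-87
  9: ids {20, 23} → SUM(m.amount)=388
  11: ids {3} → SUM(m.amount)=-80

Delhi | 341 ; Fresno | -87 ; Tokyo | 388 ; Delhi | -80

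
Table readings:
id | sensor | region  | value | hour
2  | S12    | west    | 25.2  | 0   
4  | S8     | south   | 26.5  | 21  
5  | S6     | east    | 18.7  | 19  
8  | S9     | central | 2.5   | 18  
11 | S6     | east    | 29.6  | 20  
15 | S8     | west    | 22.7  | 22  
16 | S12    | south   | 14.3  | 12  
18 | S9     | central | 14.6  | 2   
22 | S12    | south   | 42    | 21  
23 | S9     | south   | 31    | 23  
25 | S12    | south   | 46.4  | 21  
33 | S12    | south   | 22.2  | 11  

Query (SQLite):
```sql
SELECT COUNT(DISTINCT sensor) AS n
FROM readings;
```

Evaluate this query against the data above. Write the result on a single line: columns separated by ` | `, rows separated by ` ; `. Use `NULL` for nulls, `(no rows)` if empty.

4

Count distinct non-NULL sensor values.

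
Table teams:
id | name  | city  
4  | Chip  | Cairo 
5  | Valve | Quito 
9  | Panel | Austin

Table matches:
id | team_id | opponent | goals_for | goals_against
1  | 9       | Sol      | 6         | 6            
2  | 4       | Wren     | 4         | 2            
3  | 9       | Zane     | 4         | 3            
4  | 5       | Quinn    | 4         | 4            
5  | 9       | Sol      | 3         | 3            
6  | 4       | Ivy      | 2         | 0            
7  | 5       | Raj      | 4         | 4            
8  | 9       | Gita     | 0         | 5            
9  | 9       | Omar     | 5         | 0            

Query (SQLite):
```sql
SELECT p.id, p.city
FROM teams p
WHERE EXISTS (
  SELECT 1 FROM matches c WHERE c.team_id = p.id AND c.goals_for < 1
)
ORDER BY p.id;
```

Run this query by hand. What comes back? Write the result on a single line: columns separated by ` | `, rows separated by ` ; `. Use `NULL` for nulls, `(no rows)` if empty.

9 | Austin

For each teams row, check whether any matches with matching team_id has goals_for < 1.
Keep rows where that is true.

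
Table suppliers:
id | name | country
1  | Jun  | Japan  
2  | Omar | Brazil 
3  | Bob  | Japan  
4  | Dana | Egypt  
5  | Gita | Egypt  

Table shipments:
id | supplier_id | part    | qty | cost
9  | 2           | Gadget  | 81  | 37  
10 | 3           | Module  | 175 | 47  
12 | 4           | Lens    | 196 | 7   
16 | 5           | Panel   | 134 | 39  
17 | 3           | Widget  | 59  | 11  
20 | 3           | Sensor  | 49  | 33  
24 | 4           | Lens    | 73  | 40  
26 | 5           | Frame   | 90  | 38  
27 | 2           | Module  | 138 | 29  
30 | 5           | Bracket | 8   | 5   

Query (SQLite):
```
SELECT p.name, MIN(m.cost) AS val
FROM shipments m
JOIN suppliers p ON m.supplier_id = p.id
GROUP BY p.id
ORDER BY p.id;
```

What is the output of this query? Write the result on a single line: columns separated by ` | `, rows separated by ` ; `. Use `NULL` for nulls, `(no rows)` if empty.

Join each shipments row to its suppliers via supplier_id.
Group joined rows by suppliers.id; compute MIN(m.cost) per group.
  2: ids {9, 27} → MIN(m.cost)=29
  3: ids {10, 17, 20} → MIN(m.cost)=11
  4: ids {12, 24} → MIN(m.cost)=7
  5: ids {16, 26, 30} → MIN(m.cost)=5

Omar | 29 ; Bob | 11 ; Dana | 7 ; Gita | 5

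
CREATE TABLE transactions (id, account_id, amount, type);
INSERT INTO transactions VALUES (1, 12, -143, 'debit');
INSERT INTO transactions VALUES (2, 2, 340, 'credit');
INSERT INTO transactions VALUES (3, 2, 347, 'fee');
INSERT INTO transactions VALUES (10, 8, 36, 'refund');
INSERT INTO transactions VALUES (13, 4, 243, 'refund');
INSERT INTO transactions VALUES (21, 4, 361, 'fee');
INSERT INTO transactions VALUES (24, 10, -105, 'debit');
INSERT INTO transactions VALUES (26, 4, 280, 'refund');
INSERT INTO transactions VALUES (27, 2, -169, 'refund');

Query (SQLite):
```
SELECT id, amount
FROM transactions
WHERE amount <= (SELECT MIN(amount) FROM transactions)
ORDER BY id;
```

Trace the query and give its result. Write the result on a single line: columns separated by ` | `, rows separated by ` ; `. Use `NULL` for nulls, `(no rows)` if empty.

27 | -169

Scalar subquery: MIN(amount) over all transactions rows = -169.
Keep rows where amount <= that value.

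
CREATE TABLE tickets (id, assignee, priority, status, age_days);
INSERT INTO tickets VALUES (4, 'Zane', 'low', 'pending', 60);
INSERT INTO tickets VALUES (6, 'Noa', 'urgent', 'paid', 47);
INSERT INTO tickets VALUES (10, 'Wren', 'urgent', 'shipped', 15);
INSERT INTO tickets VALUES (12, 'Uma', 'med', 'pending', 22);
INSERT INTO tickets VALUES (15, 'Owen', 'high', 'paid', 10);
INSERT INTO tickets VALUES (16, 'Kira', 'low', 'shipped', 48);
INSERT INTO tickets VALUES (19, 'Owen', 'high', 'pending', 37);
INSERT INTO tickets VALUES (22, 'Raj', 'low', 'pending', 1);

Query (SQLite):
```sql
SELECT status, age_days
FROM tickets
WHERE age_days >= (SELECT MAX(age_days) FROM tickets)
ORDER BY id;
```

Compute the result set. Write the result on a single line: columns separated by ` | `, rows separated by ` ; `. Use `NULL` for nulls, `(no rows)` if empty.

pending | 60

Scalar subquery: MAX(age_days) over all tickets rows = 60.
Keep rows where age_days >= that value.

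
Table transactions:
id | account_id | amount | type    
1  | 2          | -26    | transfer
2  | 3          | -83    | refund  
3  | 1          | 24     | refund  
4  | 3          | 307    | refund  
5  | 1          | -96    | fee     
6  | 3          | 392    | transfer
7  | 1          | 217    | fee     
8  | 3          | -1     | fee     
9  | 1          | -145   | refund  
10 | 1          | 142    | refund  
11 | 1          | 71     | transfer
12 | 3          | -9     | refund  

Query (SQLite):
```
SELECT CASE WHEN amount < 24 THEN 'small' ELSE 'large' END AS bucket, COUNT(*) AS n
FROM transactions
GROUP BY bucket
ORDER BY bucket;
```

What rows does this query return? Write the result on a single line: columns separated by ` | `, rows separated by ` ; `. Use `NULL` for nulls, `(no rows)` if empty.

large | 6 ; small | 6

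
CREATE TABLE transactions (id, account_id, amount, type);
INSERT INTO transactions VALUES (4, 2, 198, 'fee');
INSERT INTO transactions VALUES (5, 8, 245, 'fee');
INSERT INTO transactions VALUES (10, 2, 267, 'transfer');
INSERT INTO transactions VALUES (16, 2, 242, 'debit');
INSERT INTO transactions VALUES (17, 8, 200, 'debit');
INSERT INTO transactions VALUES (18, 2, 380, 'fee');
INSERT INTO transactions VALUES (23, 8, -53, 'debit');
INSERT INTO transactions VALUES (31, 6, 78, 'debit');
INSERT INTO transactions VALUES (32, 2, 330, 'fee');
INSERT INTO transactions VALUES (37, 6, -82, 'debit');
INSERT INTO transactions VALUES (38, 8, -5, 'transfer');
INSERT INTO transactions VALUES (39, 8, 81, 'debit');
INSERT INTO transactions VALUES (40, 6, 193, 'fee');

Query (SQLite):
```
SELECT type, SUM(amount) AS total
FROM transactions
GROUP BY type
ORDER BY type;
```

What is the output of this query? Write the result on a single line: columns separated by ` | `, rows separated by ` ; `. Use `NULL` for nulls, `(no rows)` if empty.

debit | 466 ; fee | 1346 ; transfer | 262

Partition transactions by type; compute SUM(amount) within each group.
  debit: ids {16, 17, 23, 31, 37, 39} → SUM(amount)=466
  fee: ids {4, 5, 18, 32, 40} → SUM(amount)=1346
  transfer: ids {10, 38} → SUM(amount)=262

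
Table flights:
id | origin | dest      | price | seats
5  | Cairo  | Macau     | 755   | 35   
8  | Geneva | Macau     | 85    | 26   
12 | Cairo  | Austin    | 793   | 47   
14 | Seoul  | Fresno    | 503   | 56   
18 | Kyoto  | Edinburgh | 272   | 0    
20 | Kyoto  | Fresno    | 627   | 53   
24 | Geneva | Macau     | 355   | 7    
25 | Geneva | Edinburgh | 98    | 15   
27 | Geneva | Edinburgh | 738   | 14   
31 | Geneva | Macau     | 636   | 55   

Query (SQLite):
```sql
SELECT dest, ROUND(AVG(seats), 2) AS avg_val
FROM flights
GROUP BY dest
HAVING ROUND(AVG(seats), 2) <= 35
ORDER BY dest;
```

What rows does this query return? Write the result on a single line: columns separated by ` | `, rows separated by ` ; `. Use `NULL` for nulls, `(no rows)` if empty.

Edinburgh | 9.67 ; Macau | 30.75

Partition flights by dest; compute ROUND(AVG(seats), 2) within each group.
HAVING: keep groups where ROUND(AVG(seats), 2) <= 35.
  Austin: ids {12} → ROUND(AVG(seats), 2)=47
  Edinburgh: ids {18, 25, 27} → ROUND(AVG(seats), 2)=9.67
  Fresno: ids {14, 20} → ROUND(AVG(seats), 2)=54.5
  Macau: ids {5, 8, 24, 31} → ROUND(AVG(seats), 2)=30.75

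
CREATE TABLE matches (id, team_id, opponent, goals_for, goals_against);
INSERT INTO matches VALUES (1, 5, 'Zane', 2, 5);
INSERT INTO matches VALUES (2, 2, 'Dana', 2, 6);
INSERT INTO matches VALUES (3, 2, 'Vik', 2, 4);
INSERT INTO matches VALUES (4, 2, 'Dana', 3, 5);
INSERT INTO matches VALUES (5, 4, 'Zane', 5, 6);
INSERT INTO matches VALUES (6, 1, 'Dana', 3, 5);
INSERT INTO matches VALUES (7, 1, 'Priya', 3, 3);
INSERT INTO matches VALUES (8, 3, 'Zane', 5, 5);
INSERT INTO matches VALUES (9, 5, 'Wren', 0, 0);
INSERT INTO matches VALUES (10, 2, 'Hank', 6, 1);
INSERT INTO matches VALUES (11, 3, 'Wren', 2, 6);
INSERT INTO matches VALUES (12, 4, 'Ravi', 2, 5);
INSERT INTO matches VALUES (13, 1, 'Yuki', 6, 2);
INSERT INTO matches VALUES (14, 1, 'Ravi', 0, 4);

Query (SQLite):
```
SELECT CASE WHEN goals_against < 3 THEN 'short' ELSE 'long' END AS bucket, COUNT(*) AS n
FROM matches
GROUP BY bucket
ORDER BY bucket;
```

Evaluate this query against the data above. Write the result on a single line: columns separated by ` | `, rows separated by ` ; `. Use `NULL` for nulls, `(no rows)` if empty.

Bucket rows by goals_against < 3 → 'short' else 'long'; count each bucket.

long | 11 ; short | 3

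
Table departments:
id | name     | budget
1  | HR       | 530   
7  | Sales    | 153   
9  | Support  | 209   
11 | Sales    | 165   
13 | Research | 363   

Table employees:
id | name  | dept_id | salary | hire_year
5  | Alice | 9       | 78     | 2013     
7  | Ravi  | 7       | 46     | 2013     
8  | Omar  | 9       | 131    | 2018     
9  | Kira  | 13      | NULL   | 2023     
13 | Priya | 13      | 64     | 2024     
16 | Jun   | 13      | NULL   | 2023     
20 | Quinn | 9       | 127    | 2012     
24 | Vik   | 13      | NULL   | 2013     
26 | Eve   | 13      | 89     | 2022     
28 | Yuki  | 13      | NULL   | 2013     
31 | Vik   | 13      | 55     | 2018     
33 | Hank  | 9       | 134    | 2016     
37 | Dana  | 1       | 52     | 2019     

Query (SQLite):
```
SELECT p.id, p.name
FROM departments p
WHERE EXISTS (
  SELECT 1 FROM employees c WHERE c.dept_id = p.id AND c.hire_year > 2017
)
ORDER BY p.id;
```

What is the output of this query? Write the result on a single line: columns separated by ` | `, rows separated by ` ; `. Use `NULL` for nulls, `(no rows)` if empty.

1 | HR ; 9 | Support ; 13 | Research

For each departments row, check whether any employees with matching dept_id has hire_year > 2017.
Keep rows where that is true.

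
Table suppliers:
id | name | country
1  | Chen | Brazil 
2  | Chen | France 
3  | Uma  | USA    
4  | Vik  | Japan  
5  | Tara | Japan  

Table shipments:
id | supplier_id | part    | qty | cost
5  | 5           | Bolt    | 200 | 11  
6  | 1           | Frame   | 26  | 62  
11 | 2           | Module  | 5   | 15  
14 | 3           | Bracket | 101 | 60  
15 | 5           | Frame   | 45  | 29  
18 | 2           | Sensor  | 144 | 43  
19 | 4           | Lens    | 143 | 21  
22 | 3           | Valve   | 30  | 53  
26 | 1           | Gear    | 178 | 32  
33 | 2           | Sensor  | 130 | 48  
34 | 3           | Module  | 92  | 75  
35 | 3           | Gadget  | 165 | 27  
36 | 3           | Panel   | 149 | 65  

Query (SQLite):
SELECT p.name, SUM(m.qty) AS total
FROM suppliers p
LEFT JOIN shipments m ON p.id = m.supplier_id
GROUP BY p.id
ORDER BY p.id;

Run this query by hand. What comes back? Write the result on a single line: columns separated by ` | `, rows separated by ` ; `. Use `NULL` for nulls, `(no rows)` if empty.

Chen | 204 ; Chen | 279 ; Uma | 537 ; Vik | 143 ; Tara | 245

LEFT JOIN keeps every suppliers row; unmatched ones get NULL for shipments columns.
Group by suppliers.id and compute SUM(m.qty). SUM over an all-NULL group is NULL.
  1: ids {6, 26} → SUM(m.qty)=204
  2: ids {11, 18, 33} → SUM(m.qty)=279
  3: ids {14, 22, 34, 35, 36} → SUM(m.qty)=537
  4: ids {19} → SUM(m.qty)=143
  5: ids {5, 15} → SUM(m.qty)=245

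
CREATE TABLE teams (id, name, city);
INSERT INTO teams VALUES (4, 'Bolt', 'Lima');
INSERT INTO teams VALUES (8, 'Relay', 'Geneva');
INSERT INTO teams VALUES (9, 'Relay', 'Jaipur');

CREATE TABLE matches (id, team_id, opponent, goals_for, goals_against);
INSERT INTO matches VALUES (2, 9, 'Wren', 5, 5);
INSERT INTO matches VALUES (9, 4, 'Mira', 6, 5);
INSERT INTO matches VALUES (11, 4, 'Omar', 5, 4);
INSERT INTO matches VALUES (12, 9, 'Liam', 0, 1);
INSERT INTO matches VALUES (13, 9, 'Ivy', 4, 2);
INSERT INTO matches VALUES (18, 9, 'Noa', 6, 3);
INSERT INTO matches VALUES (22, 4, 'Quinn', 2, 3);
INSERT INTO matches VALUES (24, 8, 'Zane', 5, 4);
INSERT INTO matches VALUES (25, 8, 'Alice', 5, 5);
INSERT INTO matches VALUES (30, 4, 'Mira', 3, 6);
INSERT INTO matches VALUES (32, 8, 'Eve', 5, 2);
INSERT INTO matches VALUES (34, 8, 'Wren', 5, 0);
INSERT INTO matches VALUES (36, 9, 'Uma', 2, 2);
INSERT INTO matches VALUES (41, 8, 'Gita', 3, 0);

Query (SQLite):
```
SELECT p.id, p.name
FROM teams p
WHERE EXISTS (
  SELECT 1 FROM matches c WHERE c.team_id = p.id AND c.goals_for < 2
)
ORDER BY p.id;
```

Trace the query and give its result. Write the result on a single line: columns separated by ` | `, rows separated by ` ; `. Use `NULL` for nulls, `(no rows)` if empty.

For each teams row, check whether any matches with matching team_id has goals_for < 2.
Keep rows where that is true.

9 | Relay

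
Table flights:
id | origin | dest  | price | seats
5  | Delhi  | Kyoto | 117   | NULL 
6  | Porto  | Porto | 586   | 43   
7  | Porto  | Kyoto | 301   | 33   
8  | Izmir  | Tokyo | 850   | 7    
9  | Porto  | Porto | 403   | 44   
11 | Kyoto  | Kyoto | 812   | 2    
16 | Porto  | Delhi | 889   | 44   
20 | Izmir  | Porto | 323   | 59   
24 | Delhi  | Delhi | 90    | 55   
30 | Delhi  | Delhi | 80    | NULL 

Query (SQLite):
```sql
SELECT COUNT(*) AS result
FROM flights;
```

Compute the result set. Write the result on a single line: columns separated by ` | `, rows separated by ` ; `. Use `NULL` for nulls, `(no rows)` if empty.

10

All price values: [117, 586, 301, 850, 403, 812, 889, 323, 90, 80].
COUNT(*) counts rows → 10.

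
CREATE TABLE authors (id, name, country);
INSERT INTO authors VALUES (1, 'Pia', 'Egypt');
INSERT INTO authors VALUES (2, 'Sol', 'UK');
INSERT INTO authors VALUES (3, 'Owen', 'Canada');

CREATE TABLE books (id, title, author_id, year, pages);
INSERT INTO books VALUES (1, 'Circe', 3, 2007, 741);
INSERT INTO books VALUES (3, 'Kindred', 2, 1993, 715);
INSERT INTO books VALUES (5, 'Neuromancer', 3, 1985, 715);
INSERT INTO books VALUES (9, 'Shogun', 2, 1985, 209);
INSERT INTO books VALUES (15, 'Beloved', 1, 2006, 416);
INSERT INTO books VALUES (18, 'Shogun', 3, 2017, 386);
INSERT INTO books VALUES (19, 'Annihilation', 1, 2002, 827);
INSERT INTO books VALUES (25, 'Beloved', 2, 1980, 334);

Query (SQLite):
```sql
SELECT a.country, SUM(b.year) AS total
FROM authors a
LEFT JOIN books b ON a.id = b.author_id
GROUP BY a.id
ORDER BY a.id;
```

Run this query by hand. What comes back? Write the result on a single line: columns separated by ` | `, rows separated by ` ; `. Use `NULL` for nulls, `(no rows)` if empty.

LEFT JOIN keeps every authors row; unmatched ones get NULL for books columns.
Group by authors.id and compute SUM(b.year). SUM over an all-NULL group is NULL.
  1: ids {15, 19} → SUM(b.year)=4008
  2: ids {3, 9, 25} → SUM(b.year)=5958
  3: ids {1, 5, 18} → SUM(b.year)=6009

Egypt | 4008 ; UK | 5958 ; Canada | 6009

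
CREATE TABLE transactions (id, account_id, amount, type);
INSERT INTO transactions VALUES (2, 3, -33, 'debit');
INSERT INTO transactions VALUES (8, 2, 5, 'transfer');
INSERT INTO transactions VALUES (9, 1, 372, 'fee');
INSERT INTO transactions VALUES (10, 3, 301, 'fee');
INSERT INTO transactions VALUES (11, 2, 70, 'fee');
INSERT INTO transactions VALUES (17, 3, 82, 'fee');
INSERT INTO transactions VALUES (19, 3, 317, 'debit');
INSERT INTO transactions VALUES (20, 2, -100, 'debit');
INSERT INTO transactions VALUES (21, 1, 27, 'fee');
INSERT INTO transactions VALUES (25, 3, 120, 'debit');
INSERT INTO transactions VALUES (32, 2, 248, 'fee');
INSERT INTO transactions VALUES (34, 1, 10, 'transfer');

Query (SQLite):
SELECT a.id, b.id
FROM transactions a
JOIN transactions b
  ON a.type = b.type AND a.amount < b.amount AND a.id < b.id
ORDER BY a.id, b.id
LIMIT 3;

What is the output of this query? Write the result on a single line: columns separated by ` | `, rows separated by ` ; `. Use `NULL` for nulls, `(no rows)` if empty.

2 | 19 ; 2 | 25 ; 8 | 34

Pairs (a,b) with same type, a.amount < b.amount, a.id < b.id.
type groups: debit:{2,19,20,25} fee:{9,10,11,17,21,32} transfer:{8,34}
Ordered by (a.id, b.id); first 3.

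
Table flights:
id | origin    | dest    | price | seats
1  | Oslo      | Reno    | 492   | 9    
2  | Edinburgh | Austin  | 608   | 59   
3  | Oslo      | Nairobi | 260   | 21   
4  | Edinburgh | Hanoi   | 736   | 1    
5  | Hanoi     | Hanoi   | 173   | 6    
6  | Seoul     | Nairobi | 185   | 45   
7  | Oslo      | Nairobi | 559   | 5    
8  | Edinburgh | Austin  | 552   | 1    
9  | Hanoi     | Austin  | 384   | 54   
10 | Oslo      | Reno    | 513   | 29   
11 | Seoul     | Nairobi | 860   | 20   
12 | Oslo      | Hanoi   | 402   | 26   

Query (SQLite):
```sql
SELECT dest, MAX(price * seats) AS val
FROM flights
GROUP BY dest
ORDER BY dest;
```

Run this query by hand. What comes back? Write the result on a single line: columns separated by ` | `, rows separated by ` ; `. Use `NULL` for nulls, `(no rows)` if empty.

For each row compute price * seats.
Group by dest; take MAX of the expression per group.
  Austin: ids {2, 8, 9} → MAX(price * seats)=35872
  Hanoi: ids {4, 5, 12} → MAX(price * seats)=10452
  Nairobi: ids {3, 6, 7, 11} → MAX(price * seats)=17200
  Reno: ids {1, 10} → MAX(price * seats)=14877

Austin | 35872 ; Hanoi | 10452 ; Nairobi | 17200 ; Reno | 14877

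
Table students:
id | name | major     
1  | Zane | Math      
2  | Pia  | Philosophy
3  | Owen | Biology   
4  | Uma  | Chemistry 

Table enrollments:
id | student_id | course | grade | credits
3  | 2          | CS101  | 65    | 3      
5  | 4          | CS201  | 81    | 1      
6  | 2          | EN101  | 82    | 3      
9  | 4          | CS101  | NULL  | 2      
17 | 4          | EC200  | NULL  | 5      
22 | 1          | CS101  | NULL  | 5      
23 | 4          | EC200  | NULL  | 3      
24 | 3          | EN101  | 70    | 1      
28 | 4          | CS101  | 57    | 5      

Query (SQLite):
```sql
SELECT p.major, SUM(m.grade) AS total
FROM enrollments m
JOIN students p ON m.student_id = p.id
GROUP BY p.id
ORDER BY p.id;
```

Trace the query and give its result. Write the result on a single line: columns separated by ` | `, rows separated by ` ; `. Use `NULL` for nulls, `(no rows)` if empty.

Join each enrollments row to its students via student_id.
Group joined rows by students.id; compute SUM(m.grade) per group.
  1: ids {22} → SUM(m.grade)=NULL
  2: ids {3, 6} → SUM(m.grade)=147
  3: ids {24} → SUM(m.grade)=70
  4: ids {5, 9, 17, 23, 28} → SUM(m.grade)=138

Math | NULL ; Philosophy | 147 ; Biology | 70 ; Chemistry | 138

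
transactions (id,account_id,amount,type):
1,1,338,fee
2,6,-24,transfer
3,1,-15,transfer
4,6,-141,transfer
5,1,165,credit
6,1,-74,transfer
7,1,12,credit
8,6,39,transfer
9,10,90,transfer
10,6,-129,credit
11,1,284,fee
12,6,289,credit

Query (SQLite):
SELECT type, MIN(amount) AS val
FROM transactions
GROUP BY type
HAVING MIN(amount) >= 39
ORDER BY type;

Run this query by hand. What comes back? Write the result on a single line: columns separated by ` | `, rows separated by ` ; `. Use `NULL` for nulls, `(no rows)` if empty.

Partition transactions by type; compute MIN(amount) within each group.
HAVING: keep groups where MIN(amount) >= 39.
  credit: ids {5, 7, 10, 12} → MIN(amount)=-129
  fee: ids {1, 11} → MIN(amount)=284
  transfer: ids {2, 3, 4, 6, 8, 9} → MIN(amount)=-141

fee | 284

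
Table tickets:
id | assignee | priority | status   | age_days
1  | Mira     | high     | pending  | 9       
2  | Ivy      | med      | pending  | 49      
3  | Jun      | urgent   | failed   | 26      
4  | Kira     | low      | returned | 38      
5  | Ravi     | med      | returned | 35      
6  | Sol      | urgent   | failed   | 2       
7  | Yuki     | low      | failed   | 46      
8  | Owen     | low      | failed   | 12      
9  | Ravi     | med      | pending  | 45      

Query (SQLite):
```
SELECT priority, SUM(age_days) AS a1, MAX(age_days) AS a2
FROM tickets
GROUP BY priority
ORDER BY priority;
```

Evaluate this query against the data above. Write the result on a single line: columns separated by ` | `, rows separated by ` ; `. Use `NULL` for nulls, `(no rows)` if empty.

Group tickets by priority.
Per group compute: SUM(age_days), MAX(age_days).
  high: ids {1} → SUM(age_days)=9, MAX(age_days)=9
  low: ids {4, 7, 8} → SUM(age_days)=96, MAX(age_days)=46
  med: ids {2, 5, 9} → SUM(age_days)=129, MAX(age_days)=49
  urgent: ids {3, 6} → SUM(age_days)=28, MAX(age_days)=26

high | 9 | 9 ; low | 96 | 46 ; med | 129 | 49 ; urgent | 28 | 26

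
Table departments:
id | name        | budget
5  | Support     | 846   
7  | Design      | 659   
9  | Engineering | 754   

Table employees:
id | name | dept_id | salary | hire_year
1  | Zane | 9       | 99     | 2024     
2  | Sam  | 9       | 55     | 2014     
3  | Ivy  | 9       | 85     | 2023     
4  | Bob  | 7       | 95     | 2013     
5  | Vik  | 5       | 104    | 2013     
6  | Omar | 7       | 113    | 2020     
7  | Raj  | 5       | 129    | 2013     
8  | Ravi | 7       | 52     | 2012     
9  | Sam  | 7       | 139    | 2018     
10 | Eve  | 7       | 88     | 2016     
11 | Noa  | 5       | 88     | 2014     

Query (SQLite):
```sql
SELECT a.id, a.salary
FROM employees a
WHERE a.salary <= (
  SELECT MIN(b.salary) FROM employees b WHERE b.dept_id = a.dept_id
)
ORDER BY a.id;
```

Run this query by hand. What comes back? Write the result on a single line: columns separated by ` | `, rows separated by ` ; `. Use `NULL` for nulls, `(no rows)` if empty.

2 | 55 ; 8 | 52 ; 11 | 88

For each employees row a, compute MIN(salary) over rows sharing a.dept_id.
Keep row a if a.salary <= that per-group MIN.
  dept_id=5: MIN(salary) = 88
  dept_id=7: MIN(salary) = 52
  dept_id=9: MIN(salary) = 55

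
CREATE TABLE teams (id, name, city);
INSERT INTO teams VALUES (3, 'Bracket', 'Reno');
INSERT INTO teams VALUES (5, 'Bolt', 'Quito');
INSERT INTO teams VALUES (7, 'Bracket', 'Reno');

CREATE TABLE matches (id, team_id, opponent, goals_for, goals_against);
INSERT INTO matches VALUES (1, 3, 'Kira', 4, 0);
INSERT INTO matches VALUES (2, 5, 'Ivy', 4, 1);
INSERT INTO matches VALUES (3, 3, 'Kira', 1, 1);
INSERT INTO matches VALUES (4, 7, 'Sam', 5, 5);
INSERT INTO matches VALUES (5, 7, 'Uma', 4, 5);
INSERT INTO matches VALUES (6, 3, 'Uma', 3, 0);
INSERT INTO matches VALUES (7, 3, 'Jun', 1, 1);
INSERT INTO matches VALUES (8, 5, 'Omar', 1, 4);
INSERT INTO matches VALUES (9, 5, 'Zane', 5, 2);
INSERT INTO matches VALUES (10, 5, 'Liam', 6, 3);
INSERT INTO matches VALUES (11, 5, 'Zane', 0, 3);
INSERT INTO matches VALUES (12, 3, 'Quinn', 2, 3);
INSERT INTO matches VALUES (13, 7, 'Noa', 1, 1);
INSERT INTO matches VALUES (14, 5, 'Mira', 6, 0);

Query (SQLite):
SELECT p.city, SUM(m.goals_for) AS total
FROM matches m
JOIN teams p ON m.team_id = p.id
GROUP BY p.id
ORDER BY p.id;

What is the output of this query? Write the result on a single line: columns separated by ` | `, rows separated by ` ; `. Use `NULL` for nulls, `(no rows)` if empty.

Join each matches row to its teams via team_id.
Group joined rows by teams.id; compute SUM(m.goals_for) per group.
  3: ids {1, 3, 6, 7, 12} → SUM(m.goals_for)=11
  5: ids {2, 8, 9, 10, 11, 14} → SUM(m.goals_for)=22
  7: ids {4, 5, 13} → SUM(m.goals_for)=10

Reno | 11 ; Quito | 22 ; Reno | 10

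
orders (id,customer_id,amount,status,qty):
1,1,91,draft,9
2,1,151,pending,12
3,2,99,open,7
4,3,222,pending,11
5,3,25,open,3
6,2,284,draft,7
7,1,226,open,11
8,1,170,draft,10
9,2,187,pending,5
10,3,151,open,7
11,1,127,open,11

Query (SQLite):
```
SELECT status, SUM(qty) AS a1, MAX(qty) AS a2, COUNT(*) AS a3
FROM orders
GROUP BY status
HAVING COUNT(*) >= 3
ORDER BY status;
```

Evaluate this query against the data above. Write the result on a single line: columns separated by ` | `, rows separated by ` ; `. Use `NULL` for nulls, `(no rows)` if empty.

Group orders by status.
Per group compute: SUM(qty), MAX(qty), COUNT(*).
HAVING: drop groups with fewer than 3 rows.
  draft: ids {1, 6, 8} → SUM(qty)=26, MAX(qty)=10, COUNT(*)=3
  open: ids {3, 5, 7, 10, 11} → SUM(qty)=39, MAX(qty)=11, COUNT(*)=5
  pending: ids {2, 4, 9} → SUM(qty)=28, MAX(qty)=12, COUNT(*)=3

draft | 26 | 10 | 3 ; open | 39 | 11 | 5 ; pending | 28 | 12 | 3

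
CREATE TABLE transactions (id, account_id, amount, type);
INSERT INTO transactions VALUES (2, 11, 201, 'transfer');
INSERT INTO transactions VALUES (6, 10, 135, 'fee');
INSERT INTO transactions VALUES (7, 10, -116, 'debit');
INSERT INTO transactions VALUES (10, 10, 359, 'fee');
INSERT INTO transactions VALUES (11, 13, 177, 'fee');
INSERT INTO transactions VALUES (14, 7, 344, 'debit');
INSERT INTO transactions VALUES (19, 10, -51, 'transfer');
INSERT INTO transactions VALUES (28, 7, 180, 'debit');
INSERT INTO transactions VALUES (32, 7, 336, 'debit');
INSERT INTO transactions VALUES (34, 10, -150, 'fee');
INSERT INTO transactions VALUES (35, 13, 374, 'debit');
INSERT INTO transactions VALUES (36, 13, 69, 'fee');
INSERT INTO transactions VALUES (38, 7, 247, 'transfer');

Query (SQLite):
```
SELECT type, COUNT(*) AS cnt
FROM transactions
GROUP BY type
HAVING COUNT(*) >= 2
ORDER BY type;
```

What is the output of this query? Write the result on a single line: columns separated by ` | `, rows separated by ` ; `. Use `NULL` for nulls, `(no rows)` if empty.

Partition transactions by type; compute COUNT(*) within each group.
HAVING: keep groups with count ≥ 2.
  debit: ids {7, 14, 28, 32, 35} → COUNT(*)=5
  fee: ids {6, 10, 11, 34, 36} → COUNT(*)=5
  transfer: ids {2, 19, 38} → COUNT(*)=3

debit | 5 ; fee | 5 ; transfer | 3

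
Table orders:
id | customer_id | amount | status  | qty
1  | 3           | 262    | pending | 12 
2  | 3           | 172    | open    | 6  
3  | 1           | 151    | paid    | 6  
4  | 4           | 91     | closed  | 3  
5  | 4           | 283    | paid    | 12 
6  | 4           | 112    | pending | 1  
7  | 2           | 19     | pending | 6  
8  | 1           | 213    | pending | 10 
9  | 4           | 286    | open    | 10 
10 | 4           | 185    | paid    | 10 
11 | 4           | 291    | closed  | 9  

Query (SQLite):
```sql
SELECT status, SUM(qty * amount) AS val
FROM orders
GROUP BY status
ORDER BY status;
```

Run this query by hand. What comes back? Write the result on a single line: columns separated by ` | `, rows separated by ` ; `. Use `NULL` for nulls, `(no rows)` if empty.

closed | 2892 ; open | 3892 ; paid | 6152 ; pending | 5500

For each row compute qty * amount.
Group by status; take SUM of the expression per group.
  closed: ids {4, 11} → SUM(qty * amount)=2892
  open: ids {2, 9} → SUM(qty * amount)=3892
  paid: ids {3, 5, 10} → SUM(qty * amount)=6152
  pending: ids {1, 6, 7, 8} → SUM(qty * amount)=5500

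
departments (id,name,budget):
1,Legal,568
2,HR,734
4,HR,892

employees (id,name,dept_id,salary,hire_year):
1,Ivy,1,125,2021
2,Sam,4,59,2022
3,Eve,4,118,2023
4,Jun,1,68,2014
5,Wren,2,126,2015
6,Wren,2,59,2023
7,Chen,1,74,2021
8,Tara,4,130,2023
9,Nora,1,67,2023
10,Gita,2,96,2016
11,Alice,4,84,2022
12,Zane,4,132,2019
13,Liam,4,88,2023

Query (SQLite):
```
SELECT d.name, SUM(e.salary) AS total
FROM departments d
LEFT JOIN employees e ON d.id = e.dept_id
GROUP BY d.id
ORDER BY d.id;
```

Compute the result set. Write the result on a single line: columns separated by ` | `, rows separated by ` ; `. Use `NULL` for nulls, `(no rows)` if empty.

Legal | 334 ; HR | 281 ; HR | 611

LEFT JOIN keeps every departments row; unmatched ones get NULL for employees columns.
Group by departments.id and compute SUM(e.salary). SUM over an all-NULL group is NULL.
  1: ids {1, 4, 7, 9} → SUM(e.salary)=334
  2: ids {5, 6, 10} → SUM(e.salary)=281
  4: ids {2, 3, 8, 11, 12, 13} → SUM(e.salary)=611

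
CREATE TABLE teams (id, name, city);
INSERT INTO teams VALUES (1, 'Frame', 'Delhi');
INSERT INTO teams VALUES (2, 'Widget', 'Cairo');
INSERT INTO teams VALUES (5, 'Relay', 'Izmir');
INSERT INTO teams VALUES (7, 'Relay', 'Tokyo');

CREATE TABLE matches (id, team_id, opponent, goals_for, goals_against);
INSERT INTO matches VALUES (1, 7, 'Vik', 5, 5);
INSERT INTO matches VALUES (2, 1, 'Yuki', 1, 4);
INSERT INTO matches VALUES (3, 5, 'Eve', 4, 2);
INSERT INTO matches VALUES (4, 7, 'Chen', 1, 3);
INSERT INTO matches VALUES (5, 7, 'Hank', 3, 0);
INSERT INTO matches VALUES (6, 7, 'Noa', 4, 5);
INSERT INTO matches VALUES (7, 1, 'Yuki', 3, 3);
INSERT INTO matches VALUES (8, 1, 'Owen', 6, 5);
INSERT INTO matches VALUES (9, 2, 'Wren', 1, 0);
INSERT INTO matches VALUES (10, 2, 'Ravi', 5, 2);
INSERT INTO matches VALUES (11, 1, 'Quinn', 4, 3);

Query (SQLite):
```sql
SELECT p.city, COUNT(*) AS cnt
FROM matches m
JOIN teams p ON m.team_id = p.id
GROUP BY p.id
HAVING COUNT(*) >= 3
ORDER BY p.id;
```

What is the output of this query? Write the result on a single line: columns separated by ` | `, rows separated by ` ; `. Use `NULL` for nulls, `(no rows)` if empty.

Join each matches row to its teams via team_id.
Group joined rows by teams.id; compute COUNT(*) per group.
HAVING: keep groups with count ≥ 3.
  1: ids {2, 7, 8, 11} → COUNT(*)=4
  2: ids {9, 10} → COUNT(*)=2
  5: ids {3} → COUNT(*)=1
  7: ids {1, 4, 5, 6} → COUNT(*)=4

Delhi | 4 ; Tokyo | 4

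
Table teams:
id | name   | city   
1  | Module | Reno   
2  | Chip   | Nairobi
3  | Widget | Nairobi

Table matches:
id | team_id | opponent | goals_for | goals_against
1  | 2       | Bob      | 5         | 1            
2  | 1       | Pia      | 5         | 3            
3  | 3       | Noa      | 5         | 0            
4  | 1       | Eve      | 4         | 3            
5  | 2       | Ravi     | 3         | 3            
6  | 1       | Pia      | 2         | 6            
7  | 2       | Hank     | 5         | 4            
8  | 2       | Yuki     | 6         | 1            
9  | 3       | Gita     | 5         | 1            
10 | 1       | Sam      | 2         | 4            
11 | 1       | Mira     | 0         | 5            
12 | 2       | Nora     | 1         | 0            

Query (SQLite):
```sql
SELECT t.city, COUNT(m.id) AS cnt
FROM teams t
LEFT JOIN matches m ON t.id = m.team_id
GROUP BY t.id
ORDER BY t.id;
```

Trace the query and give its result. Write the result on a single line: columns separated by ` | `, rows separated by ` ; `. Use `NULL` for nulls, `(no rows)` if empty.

Reno | 5 ; Nairobi | 5 ; Nairobi | 2

LEFT JOIN keeps every teams row; unmatched ones get NULL for matches columns.
Group by teams.id and compute COUNT(m.id). COUNT(col) of an all-NULL group is 0.
  1: ids {2, 4, 6, 10, 11} → COUNT(m.id)=5
  2: ids {1, 5, 7, 8, 12} → COUNT(m.id)=5
  3: ids {3, 9} → COUNT(m.id)=2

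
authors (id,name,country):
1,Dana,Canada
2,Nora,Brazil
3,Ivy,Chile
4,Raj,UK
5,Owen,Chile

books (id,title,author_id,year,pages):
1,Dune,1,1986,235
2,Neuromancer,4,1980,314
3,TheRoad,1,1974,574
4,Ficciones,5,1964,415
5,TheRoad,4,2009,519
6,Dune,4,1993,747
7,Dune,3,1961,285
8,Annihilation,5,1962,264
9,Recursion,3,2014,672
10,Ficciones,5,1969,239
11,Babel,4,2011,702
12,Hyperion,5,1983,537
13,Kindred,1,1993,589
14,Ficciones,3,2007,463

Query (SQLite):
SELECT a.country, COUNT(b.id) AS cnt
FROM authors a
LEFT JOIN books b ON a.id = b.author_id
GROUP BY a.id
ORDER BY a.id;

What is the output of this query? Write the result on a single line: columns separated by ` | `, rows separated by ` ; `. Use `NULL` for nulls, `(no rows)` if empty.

LEFT JOIN keeps every authors row; unmatched ones get NULL for books columns.
Group by authors.id and compute COUNT(b.id). COUNT(col) of an all-NULL group is 0.
  1: ids {1, 3, 13} → COUNT(b.id)=3
  2: ids {—} → COUNT(b.id)=0
  3: ids {7, 9, 14} → COUNT(b.id)=3
  4: ids {2, 5, 6, 11} → COUNT(b.id)=4
  5: ids {4, 8, 10, 12} → COUNT(b.id)=4

Canada | 3 ; Brazil | 0 ; Chile | 3 ; UK | 4 ; Chile | 4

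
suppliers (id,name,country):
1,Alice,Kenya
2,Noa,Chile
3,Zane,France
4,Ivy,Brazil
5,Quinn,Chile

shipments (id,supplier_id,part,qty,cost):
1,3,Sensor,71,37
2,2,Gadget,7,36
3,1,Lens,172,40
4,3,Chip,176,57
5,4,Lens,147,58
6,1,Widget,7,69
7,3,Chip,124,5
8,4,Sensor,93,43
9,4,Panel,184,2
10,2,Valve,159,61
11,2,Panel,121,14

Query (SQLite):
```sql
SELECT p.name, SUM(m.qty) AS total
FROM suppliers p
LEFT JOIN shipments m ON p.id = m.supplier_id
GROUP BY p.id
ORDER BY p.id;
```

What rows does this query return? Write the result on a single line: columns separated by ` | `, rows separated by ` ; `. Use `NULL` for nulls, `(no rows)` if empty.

LEFT JOIN keeps every suppliers row; unmatched ones get NULL for shipments columns.
Group by suppliers.id and compute SUM(m.qty). SUM over an all-NULL group is NULL.
  1: ids {3, 6} → SUM(m.qty)=179
  2: ids {2, 10, 11} → SUM(m.qty)=287
  3: ids {1, 4, 7} → SUM(m.qty)=371
  4: ids {5, 8, 9} → SUM(m.qty)=424
  5: ids {—} → SUM(m.qty)=NULL

Alice | 179 ; Noa | 287 ; Zane | 371 ; Ivy | 424 ; Quinn | NULL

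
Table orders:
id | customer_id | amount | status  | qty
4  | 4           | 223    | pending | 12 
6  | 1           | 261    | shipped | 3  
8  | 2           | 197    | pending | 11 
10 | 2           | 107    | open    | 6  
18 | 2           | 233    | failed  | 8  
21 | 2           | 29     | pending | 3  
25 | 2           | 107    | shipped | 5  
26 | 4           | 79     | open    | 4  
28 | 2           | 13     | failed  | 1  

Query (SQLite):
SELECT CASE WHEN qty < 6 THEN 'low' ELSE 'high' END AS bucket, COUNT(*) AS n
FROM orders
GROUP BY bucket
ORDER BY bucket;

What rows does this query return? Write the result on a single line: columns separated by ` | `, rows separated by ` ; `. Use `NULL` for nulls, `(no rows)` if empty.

high | 4 ; low | 5

Bucket rows by qty < 6 → 'low' else 'high'; count each bucket.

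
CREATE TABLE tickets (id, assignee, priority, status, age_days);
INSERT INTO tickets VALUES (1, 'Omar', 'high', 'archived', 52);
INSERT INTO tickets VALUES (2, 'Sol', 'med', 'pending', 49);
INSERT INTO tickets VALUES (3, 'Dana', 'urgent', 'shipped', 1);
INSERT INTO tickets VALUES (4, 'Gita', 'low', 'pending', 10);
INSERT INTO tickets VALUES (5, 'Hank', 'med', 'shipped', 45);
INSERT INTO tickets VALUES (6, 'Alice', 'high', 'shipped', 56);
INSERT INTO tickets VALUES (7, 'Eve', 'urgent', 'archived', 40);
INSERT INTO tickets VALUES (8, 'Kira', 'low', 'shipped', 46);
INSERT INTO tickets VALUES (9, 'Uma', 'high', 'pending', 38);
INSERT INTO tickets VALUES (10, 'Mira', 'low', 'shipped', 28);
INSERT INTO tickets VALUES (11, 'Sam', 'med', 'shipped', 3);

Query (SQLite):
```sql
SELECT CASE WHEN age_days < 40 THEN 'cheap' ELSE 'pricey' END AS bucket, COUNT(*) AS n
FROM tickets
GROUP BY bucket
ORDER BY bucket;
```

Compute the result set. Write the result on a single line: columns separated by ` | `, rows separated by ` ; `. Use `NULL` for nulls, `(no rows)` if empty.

cheap | 5 ; pricey | 6

Bucket rows by age_days < 40 → 'cheap' else 'pricey'; count each bucket.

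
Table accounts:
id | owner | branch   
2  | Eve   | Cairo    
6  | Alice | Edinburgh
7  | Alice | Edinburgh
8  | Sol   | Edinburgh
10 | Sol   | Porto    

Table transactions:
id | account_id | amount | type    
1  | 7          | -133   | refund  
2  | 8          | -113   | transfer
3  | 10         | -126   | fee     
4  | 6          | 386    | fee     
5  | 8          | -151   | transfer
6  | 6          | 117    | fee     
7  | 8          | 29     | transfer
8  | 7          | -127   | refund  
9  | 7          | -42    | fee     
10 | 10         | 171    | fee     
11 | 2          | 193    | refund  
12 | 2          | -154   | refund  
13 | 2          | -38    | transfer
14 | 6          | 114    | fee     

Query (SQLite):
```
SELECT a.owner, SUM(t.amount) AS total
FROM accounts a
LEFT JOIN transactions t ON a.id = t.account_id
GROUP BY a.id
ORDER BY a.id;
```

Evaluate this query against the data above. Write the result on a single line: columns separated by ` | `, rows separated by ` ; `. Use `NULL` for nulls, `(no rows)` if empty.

Eve | 1 ; Alice | 617 ; Alice | -302 ; Sol | -235 ; Sol | 45

LEFT JOIN keeps every accounts row; unmatched ones get NULL for transactions columns.
Group by accounts.id and compute SUM(t.amount). SUM over an all-NULL group is NULL.
  2: ids {11, 12, 13} → SUM(t.amount)=1
  6: ids {4, 6, 14} → SUM(t.amount)=617
  7: ids {1, 8, 9} → SUM(t.amount)=-302
  8: ids {2, 5, 7} → SUM(t.amount)=-235
  10: ids {3, 10} → SUM(t.amount)=45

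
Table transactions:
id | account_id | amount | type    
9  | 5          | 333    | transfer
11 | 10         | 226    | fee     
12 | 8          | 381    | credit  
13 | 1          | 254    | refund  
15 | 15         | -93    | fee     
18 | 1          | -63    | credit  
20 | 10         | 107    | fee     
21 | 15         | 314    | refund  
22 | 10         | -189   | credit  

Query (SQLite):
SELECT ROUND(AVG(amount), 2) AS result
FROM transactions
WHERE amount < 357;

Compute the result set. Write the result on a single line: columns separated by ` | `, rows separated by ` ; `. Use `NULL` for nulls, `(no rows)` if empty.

111.13

Rows where amount < 357 → amount values: [333, 226, 254, -93, -63, 107, 314, -189].
AVG = 889 / 8 (rounded to 2 dp).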